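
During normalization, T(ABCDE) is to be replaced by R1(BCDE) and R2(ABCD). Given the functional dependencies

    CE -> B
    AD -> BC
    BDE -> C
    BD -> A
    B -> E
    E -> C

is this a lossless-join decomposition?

Yes

Common attributes: R1 ∩ R2 = {BCD}.
Closure of {BCD}: BD → A applies, adding A; B → E applies, adding E. So (BCD)⁺ = {ABCDE}.
This closure contains every attribute of R1, so R1 ∩ R2 → R1. The join is lossless.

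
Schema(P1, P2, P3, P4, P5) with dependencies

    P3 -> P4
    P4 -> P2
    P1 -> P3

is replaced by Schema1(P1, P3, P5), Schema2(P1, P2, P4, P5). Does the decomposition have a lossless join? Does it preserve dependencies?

lossless but not dependency-preserving

Lossless test: (P1, P5)⁺ = {P1, P2, P3, P4, P5}, which contains all of one fragment — lossless.
Dependency preservation: the restricted closure of {P3} across the fragments never reaches {P4}, so P3 → P4 cannot be enforced without a join — not preserved.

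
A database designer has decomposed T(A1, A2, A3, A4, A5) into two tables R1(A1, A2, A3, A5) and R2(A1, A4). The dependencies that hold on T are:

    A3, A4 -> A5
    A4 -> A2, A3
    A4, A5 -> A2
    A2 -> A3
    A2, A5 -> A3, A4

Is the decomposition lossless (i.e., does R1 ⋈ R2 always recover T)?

No

Common attributes: R1 ∩ R2 = {A1}.
No dependency enlarges {A1}, so (A1)⁺ = {A1}.
The closure contains neither all of R1 = {A1, A2, A3, A5} nor all of R2 = {A1, A4}, so the common attributes are not a superkey of either fragment. The join is lossy.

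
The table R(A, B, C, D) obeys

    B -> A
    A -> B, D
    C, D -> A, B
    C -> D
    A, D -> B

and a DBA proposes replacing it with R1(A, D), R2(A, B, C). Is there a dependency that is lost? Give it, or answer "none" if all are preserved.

B → A lies within R2.
A → B, D: restricted closure across fragments reaches B, D.
C, D → A, B: restricted closure across fragments reaches A, B.
C → D: restricted closure across fragments reaches D.
A, D → B: restricted closure across fragments reaches B.
Every dependency is enforceable on the fragments, so the decomposition is dependency-preserving.

none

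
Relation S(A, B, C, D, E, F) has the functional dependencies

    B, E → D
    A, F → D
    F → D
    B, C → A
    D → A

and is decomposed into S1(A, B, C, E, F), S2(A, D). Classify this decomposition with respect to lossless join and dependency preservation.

lossy and not dependency-preserving

Lossless test: (A)⁺ = {A}, which is a superkey of neither fragment — lossy.
Dependency preservation: the restricted closure of {B, E} across the fragments never reaches {D}, so B, E → D cannot be enforced without a join — not preserved.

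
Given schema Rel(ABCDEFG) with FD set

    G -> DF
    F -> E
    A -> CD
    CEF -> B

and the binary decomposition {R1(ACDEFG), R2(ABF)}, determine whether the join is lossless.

Yes

Common attributes: R1 ∩ R2 = {AF}.
Closure of {AF}: F → E applies, adding E; A → CD applies, adding CD; CEF → B applies, adding B. So (AF)⁺ = {ABCDEF}.
This closure contains every attribute of R2, so R1 ∩ R2 → R2. The join is lossless.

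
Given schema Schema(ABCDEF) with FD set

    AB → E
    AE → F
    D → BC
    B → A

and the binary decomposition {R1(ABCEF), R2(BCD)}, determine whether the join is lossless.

Common attributes: R1 ∩ R2 = {BC}.
Closure of {BC}: B → A applies, adding A; AB → E applies, adding E; AE → F applies, adding F. So (BC)⁺ = {ABCEF}.
This closure contains every attribute of R1, so R1 ∩ R2 → R1. The join is lossless.

Yes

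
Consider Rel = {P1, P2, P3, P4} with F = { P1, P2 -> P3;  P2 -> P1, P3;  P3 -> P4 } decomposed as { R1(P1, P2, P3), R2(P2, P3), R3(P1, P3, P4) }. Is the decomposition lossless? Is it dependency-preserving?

lossless and dependency-preserving

Lossless test (chase): Rows 1 and 2 agree on P2; apply P2→P1, P3 and equate their P1, P3 entries. Rows 1 and 2 agree on P3; apply P3→P4 and equate their P4 entries. Rows 1 and 3 agree on P3; apply P3→P4 and equate their P4 entries. Row 1 is now all distinguished symbols — the join is lossless.
Dependency preservation: every FD's attributes lie within a single fragment, so each can be enforced locally — preserved.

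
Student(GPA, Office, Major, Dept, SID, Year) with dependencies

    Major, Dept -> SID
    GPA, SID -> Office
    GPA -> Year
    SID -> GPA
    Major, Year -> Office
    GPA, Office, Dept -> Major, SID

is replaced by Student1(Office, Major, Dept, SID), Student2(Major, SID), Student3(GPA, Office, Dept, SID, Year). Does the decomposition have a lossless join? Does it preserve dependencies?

lossless but not dependency-preserving

Lossless test (chase): Rows 1 and 2 agree on SID; apply SID→GPA and equate their GPA entries. Rows 1 and 3 agree on SID; apply SID→GPA and equate their GPA entries. Rows 1 and 3 agree on GPA, Office, Dept; apply GPA, Office, Dept→Major, SID and equate their Major, SID entries. Rows 1 and 2 agree on GPA, SID; apply GPA, SID→Office and equate their Office entries. Rows 1 and 2 agree on GPA; apply GPA→Year and equate their Year entries. Rows 1 and 3 agree on GPA; apply GPA→Year and equate their Year entries. Row 1 is now all distinguished symbols — the join is lossless.
Dependency preservation: the restricted closure of {Major, Year} across the fragments never reaches {Office}, so Major, Year → Office cannot be enforced without a join — not preserved.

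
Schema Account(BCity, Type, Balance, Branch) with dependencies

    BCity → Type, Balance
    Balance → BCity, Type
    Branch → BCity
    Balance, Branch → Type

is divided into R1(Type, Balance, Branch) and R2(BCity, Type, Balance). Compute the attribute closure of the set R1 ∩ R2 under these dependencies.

BCity, Type, Balance

R1 ∩ R2 = {Type, Balance}.
Balance → BCity, Type applies, adding BCity
Closure: {BCity, Type, Balance}.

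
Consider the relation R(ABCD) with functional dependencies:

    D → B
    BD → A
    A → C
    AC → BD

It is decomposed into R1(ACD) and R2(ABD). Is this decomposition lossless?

Common attributes: R1 ∩ R2 = {AD}.
Closure of {AD}: D → B applies, adding B; A → C applies, adding C. So (AD)⁺ = {ABCD}.
This closure contains every attribute of R1, so R1 ∩ R2 → R1. The join is lossless.

Yes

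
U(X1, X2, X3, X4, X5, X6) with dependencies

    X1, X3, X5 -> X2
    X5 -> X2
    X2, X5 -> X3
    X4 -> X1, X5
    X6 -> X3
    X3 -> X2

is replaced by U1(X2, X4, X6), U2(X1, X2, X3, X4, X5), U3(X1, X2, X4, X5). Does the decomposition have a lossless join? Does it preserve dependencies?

lossless but not dependency-preserving

Lossless test (chase): Rows 2 and 3 agree on X2, X5; apply X2, X5→X3 and equate their X3 entries. Rows 1 and 2 agree on X4; apply X4→X1, X5 and equate their X1, X5 entries. Rows 1 and 2 agree on X2, X5; apply X2, X5→X3 and equate their X3 entries. Row 1 is now all distinguished symbols — the join is lossless.
Dependency preservation: the restricted closure of {X6} across the fragments never reaches {X3}, so X6 → X3 cannot be enforced without a join — not preserved.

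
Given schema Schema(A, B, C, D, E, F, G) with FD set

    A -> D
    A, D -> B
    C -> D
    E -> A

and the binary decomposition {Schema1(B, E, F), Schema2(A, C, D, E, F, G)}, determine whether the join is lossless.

Common attributes: Schema1 ∩ Schema2 = {E, F}.
Closure of {E, F}: E → A applies, adding A; A → D applies, adding D; A, D → B applies, adding B. So (E, F)⁺ = {A, B, D, E, F}.
This closure contains every attribute of Schema1, so Schema1 ∩ Schema2 → Schema1. The join is lossless.

Yes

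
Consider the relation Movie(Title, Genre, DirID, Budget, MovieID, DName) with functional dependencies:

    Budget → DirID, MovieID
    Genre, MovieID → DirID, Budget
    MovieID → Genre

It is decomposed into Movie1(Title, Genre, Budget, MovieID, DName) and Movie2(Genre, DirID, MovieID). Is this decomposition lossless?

Common attributes: Movie1 ∩ Movie2 = {Genre, MovieID}.
Closure of {Genre, MovieID}: Genre, MovieID → DirID, Budget applies, adding DirID, Budget. So (Genre, MovieID)⁺ = {Genre, DirID, Budget, MovieID}.
This closure contains every attribute of Movie2, so Movie1 ∩ Movie2 → Movie2. The join is lossless.

Yes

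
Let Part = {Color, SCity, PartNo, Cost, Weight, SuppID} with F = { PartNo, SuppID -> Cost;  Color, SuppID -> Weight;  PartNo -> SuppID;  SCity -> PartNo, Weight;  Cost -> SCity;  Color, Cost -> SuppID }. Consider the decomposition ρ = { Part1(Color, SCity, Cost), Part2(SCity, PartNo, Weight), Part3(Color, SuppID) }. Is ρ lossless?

No

Chase test. Columns are Color, SCity, PartNo, Cost, Weight, SuppID; row i has aⱼ where attribute j ∈ Parti, else bᵢⱼ.
Initial tableau (one row per fragment):
  row 1: a1 a2 b13 a4 b15 b16
  row 2: b21 a2 a3 b24 a5 b26
  row 3: a1 b32 b33 b34 b35 a6
Rows 1 and 2 agree on SCity; apply SCity→PartNo, Weight and equate their PartNo, Weight entries.
Rows 1 and 2 agree on PartNo; apply PartNo→SuppID and equate their SuppID entries.
Rows 1 and 2 agree on PartNo, SuppID; apply PartNo, SuppID→Cost and equate their Cost entries.
No row becomes fully distinguished — the join is lossy.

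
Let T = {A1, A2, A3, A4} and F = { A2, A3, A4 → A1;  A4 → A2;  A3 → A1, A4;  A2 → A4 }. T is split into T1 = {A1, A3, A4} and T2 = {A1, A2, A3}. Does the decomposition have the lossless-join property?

Common attributes: T1 ∩ T2 = {A1, A3}.
Closure of {A1, A3}: A3 → A1, A4 applies, adding A4; A4 → A2 applies, adding A2. So (A1, A3)⁺ = {A1, A2, A3, A4}.
This closure contains every attribute of T1, so T1 ∩ T2 → T1. The join is lossless.

Yes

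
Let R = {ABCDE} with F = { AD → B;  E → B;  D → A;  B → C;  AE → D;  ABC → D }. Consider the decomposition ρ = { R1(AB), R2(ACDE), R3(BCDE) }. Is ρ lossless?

Chase test. Columns are ABCDE; row i has aⱼ where attribute j ∈ Ri, else bᵢⱼ.
Initial tableau (one row per fragment):
  row 1: a1 a2 b13 b14 b15
  row 2: a1 b22 a3 a4 a5
  row 3: b31 a2 a3 a4 a5
Rows 2 and 3 agree on E; apply E→B and equate their B entries.
Rows 2 and 3 agree on D; apply D→A and equate their A entries.
Rows 1 and 2 agree on B; apply B→C and equate their C entries.
Rows 1 and 2 agree on ABC; apply ABC→D and equate their D entries.
Row 2 is now all distinguished symbols — the join is lossless.

Yes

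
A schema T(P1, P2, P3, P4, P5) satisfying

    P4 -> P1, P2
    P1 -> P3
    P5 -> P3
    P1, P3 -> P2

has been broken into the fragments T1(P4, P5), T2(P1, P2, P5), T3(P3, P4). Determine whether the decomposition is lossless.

Chase test. Columns are P1, P2, P3, P4, P5; row i has aⱼ where attribute j ∈ Ti, else bᵢⱼ.
Initial tableau (one row per fragment):
  row 1: b11 b12 b13 a4 a5
  row 2: a1 a2 b23 b24 a5
  row 3: b31 b32 a3 a4 b35
Rows 1 and 3 agree on P4; apply P4→P1, P2 and equate their P1, P2 entries.
Rows 1 and 3 agree on P1; apply P1→P3 and equate their P3 entries.
Rows 1 and 2 agree on P5; apply P5→P3 and equate their P3 entries.
No row becomes fully distinguished — the join is lossy.

No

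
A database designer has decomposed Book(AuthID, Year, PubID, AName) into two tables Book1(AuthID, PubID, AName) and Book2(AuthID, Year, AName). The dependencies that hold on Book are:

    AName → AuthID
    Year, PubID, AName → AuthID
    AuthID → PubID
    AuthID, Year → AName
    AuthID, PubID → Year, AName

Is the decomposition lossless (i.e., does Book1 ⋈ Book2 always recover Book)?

Yes

Common attributes: Book1 ∩ Book2 = {AuthID, AName}.
Closure of {AuthID, AName}: AuthID → PubID applies, adding PubID; AuthID, PubID → Year, AName applies, adding Year. So (AuthID, AName)⁺ = {AuthID, Year, PubID, AName}.
This closure contains every attribute of Book1, so Book1 ∩ Book2 → Book1. The join is lossless.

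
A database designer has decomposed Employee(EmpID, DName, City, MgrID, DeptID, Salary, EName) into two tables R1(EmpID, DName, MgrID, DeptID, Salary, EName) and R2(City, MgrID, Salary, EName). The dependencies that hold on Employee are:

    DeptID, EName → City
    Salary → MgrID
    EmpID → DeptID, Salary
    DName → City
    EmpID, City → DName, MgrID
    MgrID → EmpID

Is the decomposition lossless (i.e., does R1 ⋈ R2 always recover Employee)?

Common attributes: R1 ∩ R2 = {MgrID, Salary, EName}.
Closure of {MgrID, Salary, EName}: MgrID → EmpID applies, adding EmpID; EmpID → DeptID, Salary applies, adding DeptID; DeptID, EName → City applies, adding City; EmpID, City → DName, MgrID applies, adding DName. So (MgrID, Salary, EName)⁺ = {EmpID, DName, City, MgrID, DeptID, Salary, EName}.
This closure contains every attribute of R1, so R1 ∩ R2 → R1. The join is lossless.

Yes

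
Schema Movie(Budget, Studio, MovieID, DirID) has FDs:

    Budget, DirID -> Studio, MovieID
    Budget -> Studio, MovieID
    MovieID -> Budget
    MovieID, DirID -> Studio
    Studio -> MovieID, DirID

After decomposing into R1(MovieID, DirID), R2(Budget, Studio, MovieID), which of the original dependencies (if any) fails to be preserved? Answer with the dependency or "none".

Budget, DirID → Studio, MovieID: restricted closure across fragments reaches Studio, MovieID.
Budget → Studio, MovieID lies within R2.
MovieID → Budget lies within R2.
MovieID, DirID → Studio: restricted closure across fragments reaches Studio.
Studio → MovieID, DirID: restricted closure across fragments reaches MovieID, DirID.
Every dependency is enforceable on the fragments, so the decomposition is dependency-preserving.

none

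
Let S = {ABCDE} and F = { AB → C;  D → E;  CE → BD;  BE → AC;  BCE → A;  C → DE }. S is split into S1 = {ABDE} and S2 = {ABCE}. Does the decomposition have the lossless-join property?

Common attributes: S1 ∩ S2 = {ABE}.
Closure of {ABE}: AB → C applies, adding C; CE → BD applies, adding D. So (ABE)⁺ = {ABCDE}.
This closure contains every attribute of S1, so S1 ∩ S2 → S1. The join is lossless.

Yes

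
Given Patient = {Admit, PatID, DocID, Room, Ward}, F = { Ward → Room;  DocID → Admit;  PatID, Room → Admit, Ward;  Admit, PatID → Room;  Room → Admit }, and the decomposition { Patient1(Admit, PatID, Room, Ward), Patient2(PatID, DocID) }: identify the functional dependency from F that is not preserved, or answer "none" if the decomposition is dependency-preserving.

Check DocID → Admit: no single fragment contains all of {Admit, DocID}, and the restricted closure of {DocID} across the fragments never reaches {Admit}.
Ward → Room is preserved.
PatID, Room → Admit, Ward is preserved.
Admit, PatID → Room is preserved.
Room → Admit is preserved.

DocID → Admit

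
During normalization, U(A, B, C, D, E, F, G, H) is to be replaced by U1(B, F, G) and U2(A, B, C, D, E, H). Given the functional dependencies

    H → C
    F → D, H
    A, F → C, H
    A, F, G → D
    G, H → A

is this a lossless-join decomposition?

No

Common attributes: U1 ∩ U2 = {B}.
No dependency enlarges {B}, so (B)⁺ = {B}.
The closure contains neither all of U1 = {B, F, G} nor all of U2 = {A, B, C, D, E, H}, so the common attributes are not a superkey of either fragment. The join is lossy.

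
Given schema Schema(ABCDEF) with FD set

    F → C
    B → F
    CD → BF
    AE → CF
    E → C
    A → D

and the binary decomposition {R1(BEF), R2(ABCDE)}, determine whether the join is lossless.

Common attributes: R1 ∩ R2 = {BE}.
Closure of {BE}: B → F applies, adding F; E → C applies, adding C. So (BE)⁺ = {BCEF}.
This closure contains every attribute of R1, so R1 ∩ R2 → R1. The join is lossless.

Yes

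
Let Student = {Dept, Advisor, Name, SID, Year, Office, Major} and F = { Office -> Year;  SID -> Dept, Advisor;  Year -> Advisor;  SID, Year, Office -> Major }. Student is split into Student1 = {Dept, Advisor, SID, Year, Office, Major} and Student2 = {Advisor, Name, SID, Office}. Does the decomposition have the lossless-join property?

Yes

Common attributes: Student1 ∩ Student2 = {Advisor, SID, Office}.
Closure of {Advisor, SID, Office}: Office → Year applies, adding Year; SID → Dept, Advisor applies, adding Dept; SID, Year, Office → Major applies, adding Major. So (Advisor, SID, Office)⁺ = {Dept, Advisor, SID, Year, Office, Major}.
This closure contains every attribute of Student1, so Student1 ∩ Student2 → Student1. The join is lossless.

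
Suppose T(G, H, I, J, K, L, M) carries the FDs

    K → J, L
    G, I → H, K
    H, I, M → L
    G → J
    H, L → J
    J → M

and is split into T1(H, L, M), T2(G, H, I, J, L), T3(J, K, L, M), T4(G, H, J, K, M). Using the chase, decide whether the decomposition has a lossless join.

No

Chase test. Columns are G, H, I, J, K, L, M; row i has aⱼ where attribute j ∈ Ti, else bᵢⱼ.
Initial tableau (one row per fragment):
  row 1: b11 a2 b13 b14 b15 a6 a7
  row 2: a1 a2 a3 a4 b25 a6 b27
  row 3: b31 b32 b33 a4 a5 a6 a7
  row 4: a1 a2 b43 a4 a5 b46 a7
Rows 3 and 4 agree on K; apply K→J, L and equate their J, L entries.
Rows 1 and 2 agree on H, L; apply H, L→J and equate their J entries.
Rows 1 and 2 agree on J; apply J→M and equate their M entries.
No row becomes fully distinguished — the join is lossy.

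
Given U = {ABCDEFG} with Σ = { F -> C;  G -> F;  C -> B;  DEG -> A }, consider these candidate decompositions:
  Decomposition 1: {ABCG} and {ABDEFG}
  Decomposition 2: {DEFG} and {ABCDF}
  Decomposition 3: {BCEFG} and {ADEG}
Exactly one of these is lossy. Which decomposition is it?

Decomposition 1: common = {ABG}, closure = {ABCFG} → lossless.
Decomposition 2: common = {DF}, closure = {BCDF} → lossy.
Decomposition 3: common = {EG}, closure = {BCEFG} → lossless.

Decomposition 2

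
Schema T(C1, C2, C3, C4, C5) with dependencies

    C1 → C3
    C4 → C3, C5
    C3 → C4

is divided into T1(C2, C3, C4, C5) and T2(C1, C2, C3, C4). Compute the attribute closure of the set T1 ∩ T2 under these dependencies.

C2, C3, C4, C5

T1 ∩ T2 = {C2, C3, C4}.
C4 → C3, C5 applies, adding C5
Closure: {C2, C3, C4, C5}.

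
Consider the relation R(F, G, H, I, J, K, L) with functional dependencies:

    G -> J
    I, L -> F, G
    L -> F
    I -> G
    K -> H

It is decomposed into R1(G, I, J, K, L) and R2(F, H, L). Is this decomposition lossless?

Common attributes: R1 ∩ R2 = {L}.
Closure of {L}: L → F applies, adding F. So (L)⁺ = {F, L}.
The closure contains neither all of R1 = {G, I, J, K, L} nor all of R2 = {F, H, L}, so the common attributes are not a superkey of either fragment. The join is lossy.

No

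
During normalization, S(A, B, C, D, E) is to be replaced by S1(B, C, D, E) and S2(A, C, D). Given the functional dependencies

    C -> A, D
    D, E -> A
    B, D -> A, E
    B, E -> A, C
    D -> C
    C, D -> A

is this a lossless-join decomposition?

Yes

Common attributes: S1 ∩ S2 = {C, D}.
Closure of {C, D}: C → A, D applies, adding A. So (C, D)⁺ = {A, C, D}.
This closure contains every attribute of S2, so S1 ∩ S2 → S2. The join is lossless.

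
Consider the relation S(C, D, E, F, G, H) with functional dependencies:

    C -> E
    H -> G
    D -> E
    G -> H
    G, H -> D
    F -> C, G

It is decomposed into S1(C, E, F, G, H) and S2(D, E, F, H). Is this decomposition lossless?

Yes

Common attributes: S1 ∩ S2 = {E, F, H}.
Closure of {E, F, H}: H → G applies, adding G; G, H → D applies, adding D; F → C, G applies, adding C. So (E, F, H)⁺ = {C, D, E, F, G, H}.
This closure contains every attribute of S1, so S1 ∩ S2 → S1. The join is lossless.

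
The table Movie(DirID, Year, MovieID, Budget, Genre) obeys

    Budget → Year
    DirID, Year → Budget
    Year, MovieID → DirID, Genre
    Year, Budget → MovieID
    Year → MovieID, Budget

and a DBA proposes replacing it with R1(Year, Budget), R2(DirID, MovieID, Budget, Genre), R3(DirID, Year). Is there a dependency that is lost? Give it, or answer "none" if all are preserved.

none

Budget → Year lies within R1.
DirID, Year → Budget: restricted closure across fragments reaches Budget.
Year, MovieID → DirID, Genre: restricted closure across fragments reaches DirID, Genre.
Year, Budget → MovieID: restricted closure across fragments reaches MovieID.
Year → MovieID, Budget: restricted closure across fragments reaches MovieID, Budget.
Every dependency is enforceable on the fragments, so the decomposition is dependency-preserving.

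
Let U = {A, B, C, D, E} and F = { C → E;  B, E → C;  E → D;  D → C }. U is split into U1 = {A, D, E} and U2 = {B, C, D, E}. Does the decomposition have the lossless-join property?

Common attributes: U1 ∩ U2 = {D, E}.
Closure of {D, E}: D → C applies, adding C. So (D, E)⁺ = {C, D, E}.
The closure contains neither all of U1 = {A, D, E} nor all of U2 = {B, C, D, E}, so the common attributes are not a superkey of either fragment. The join is lossy.

No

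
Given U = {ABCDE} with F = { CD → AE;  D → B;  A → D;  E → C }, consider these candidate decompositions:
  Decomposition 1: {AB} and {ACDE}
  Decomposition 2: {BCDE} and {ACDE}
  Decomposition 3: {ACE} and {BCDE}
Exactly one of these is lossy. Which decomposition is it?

Decomposition 3

Decomposition 1: common = {A}, closure = {ABD} → lossless.
Decomposition 2: common = {CDE}, closure = {ABCDE} → lossless.
Decomposition 3: common = {CE}, closure = {CE} → lossy.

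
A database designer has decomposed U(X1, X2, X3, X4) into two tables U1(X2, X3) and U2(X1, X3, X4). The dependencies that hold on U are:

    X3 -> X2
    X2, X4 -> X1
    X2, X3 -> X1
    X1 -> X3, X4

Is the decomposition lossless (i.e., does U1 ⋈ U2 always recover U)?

Yes

Common attributes: U1 ∩ U2 = {X3}.
Closure of {X3}: X3 → X2 applies, adding X2; X2, X3 → X1 applies, adding X1; X1 → X3, X4 applies, adding X4. So (X3)⁺ = {X1, X2, X3, X4}.
This closure contains every attribute of U1, so U1 ∩ U2 → U1. The join is lossless.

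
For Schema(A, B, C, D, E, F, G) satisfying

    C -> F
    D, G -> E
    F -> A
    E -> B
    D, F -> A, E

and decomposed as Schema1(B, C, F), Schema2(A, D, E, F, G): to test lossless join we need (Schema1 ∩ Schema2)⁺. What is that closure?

Schema1 ∩ Schema2 = {F}.
F → A applies, adding A
Closure: {A, F}.

A, F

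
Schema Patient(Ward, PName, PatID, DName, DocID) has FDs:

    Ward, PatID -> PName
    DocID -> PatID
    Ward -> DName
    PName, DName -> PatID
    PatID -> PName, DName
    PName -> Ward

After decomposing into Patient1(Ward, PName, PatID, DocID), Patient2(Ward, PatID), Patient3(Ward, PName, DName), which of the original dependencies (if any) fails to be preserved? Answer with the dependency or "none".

Ward, PatID → PName lies within Patient1.
DocID → PatID lies within Patient1.
Ward → DName lies within Patient3.
PName, DName → PatID: restricted closure across fragments reaches PatID.
PatID → PName, DName: restricted closure across fragments reaches PName, DName.
PName → Ward lies within Patient1.
Every dependency is enforceable on the fragments, so the decomposition is dependency-preserving.

none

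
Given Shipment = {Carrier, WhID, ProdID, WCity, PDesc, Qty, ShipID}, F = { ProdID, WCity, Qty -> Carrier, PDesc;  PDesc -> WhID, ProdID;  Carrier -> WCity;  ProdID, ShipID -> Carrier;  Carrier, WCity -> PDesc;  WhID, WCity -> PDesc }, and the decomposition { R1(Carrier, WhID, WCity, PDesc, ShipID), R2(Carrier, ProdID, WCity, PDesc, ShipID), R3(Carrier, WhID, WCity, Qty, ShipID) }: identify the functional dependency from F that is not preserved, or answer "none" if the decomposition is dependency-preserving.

Check ProdID, WCity, Qty → Carrier, PDesc: no single fragment contains all of {Carrier, ProdID, WCity, PDesc, Qty}, and the restricted closure of {ProdID, WCity, Qty} across the fragments never reaches {Carrier, PDesc}.
PDesc → WhID, ProdID is preserved.
Carrier → WCity is preserved.
ProdID, ShipID → Carrier is preserved.
Carrier, WCity → PDesc is preserved.
WhID, WCity → PDesc is preserved.

ProdID, WCity, Qty -> Carrier, PDesc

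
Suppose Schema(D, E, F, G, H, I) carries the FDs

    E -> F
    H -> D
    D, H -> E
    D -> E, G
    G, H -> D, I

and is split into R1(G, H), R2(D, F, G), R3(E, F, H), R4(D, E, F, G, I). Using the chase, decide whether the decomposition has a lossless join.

Chase test. Columns are D, E, F, G, H, I; row i has aⱼ where attribute j ∈ Ri, else bᵢⱼ.
Initial tableau (one row per fragment):
  row 1: b11 b12 b13 a4 a5 b16
  row 2: a1 b22 a3 a4 b25 b26
  row 3: b31 a2 a3 b34 a5 b36
  row 4: a1 a2 a3 a4 b45 a6
Rows 1 and 3 agree on H; apply H→D and equate their D entries.
Rows 1 and 3 agree on D, H; apply D, H→E and equate their E entries.
Rows 1 and 3 agree on D; apply D→E, G and equate their E, G entries.
Rows 2 and 4 agree on D; apply D→E, G and equate their E, G entries.
Rows 1 and 3 agree on G, H; apply G, H→D, I and equate their D, I entries.
Rows 1 and 2 agree on E; apply E→F and equate their F entries.
No row becomes fully distinguished — the join is lossy.

No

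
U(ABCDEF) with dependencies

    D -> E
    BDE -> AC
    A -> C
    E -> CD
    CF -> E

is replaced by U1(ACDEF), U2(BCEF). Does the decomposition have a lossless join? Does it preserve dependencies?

lossy and not dependency-preserving

Lossless test: (CEF)⁺ = {CDEF}, which is a superkey of neither fragment — lossy.
Dependency preservation: the restricted closure of {BDE} across the fragments never reaches {AC}, so BDE → AC cannot be enforced without a join — not preserved.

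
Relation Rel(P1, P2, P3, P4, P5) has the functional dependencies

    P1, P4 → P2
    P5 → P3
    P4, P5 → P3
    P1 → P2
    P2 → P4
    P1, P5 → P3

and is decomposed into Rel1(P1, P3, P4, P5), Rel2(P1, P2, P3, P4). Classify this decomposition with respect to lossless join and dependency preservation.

lossless and dependency-preserving

Lossless test: (P1, P3, P4)⁺ = {P1, P2, P3, P4}, which contains all of one fragment — lossless.
Dependency preservation: every FD's attributes lie within a single fragment, so each can be enforced locally — preserved.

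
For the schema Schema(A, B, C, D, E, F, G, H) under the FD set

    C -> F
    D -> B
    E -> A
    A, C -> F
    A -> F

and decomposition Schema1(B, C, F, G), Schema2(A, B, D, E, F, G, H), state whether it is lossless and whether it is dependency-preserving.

Lossless test: (B, F, G)⁺ = {B, F, G}, which is a superkey of neither fragment — lossy.
Dependency preservation: A, C → F is not contained in any single fragment, but the restricted closure of its left-hand side across the fragments still reaches the right-hand side; the remaining FDs each lie inside some fragment. All dependencies are preserved.

lossy but dependency-preserving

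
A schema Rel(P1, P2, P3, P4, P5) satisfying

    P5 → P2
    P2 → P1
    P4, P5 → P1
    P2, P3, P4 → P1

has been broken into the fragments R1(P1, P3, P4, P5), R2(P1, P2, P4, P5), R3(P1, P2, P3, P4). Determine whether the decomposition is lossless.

Chase test. Columns are P1, P2, P3, P4, P5; row i has aⱼ where attribute j ∈ Ri, else bᵢⱼ.
Initial tableau (one row per fragment):
  row 1: a1 b12 a3 a4 a5
  row 2: a1 a2 b23 a4 a5
  row 3: a1 a2 a3 a4 b35
Rows 1 and 2 agree on P5; apply P5→P2 and equate their P2 entries.
Row 1 is now all distinguished symbols — the join is lossless.

Yes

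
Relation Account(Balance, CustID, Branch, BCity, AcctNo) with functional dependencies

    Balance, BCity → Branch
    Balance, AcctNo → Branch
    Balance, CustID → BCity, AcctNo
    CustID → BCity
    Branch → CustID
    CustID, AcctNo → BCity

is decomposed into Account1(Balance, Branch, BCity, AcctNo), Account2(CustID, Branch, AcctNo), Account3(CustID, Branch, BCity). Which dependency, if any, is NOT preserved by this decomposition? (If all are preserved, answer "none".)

Balance, BCity → Branch lies within Account1.
Balance, AcctNo → Branch lies within Account1.
Balance, CustID → BCity, AcctNo: restricted closure across fragments reaches BCity, AcctNo.
CustID → BCity lies within Account3.
Branch → CustID lies within Account2.
CustID, AcctNo → BCity: restricted closure across fragments reaches BCity.
Every dependency is enforceable on the fragments, so the decomposition is dependency-preserving.

none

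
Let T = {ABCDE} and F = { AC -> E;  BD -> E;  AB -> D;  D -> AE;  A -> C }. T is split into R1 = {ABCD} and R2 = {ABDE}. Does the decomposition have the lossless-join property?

Common attributes: R1 ∩ R2 = {ABD}.
Closure of {ABD}: BD → E applies, adding E; A → C applies, adding C. So (ABD)⁺ = {ABCDE}.
This closure contains every attribute of R1, so R1 ∩ R2 → R1. The join is lossless.

Yes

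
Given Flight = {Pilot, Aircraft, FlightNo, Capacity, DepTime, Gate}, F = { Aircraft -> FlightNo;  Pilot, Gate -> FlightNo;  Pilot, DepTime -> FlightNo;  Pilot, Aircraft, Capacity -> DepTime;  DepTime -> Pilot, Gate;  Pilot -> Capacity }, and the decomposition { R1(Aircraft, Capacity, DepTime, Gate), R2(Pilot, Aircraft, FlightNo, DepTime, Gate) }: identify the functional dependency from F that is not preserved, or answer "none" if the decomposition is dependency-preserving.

Pilot -> Capacity

Check Pilot → Capacity: no single fragment contains all of {Pilot, Capacity}, and the restricted closure of {Pilot} across the fragments never reaches {Capacity}.
Aircraft → FlightNo is preserved.
Pilot, Gate → FlightNo is preserved.
Pilot, DepTime → FlightNo is preserved.
Pilot, Aircraft, Capacity → DepTime is preserved.
DepTime → Pilot, Gate is preserved.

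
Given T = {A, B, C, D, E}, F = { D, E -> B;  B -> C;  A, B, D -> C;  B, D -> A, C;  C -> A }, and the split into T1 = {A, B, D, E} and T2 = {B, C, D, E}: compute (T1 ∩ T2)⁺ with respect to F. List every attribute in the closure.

A, B, C, D, E

T1 ∩ T2 = {B, D, E}.
B → C applies, adding C
B, D → A, C applies, adding A
Closure: {A, B, C, D, E}.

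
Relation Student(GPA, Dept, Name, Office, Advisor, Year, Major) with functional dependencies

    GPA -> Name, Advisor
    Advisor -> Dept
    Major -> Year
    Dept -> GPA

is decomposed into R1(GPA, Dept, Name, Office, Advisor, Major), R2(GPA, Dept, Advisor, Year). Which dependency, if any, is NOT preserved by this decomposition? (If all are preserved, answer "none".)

Check Major → Year: no single fragment contains all of {Year, Major}, and the restricted closure of {Major} across the fragments never reaches {Year}.
GPA → Name, Advisor is preserved.
Advisor → Dept is preserved.
Dept → GPA is preserved.

Major -> Year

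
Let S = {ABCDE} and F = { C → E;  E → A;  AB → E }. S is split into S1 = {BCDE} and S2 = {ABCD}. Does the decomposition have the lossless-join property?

Yes

Common attributes: S1 ∩ S2 = {BCD}.
Closure of {BCD}: C → E applies, adding E; E → A applies, adding A. So (BCD)⁺ = {ABCDE}.
This closure contains every attribute of S1, so S1 ∩ S2 → S1. The join is lossless.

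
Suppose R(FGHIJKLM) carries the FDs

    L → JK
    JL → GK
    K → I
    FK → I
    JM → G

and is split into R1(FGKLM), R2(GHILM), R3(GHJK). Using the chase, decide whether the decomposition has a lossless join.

No

Chase test. Columns are FGHIJKLM; row i has aⱼ where attribute j ∈ Ri, else bᵢⱼ.
Initial tableau (one row per fragment):
  row 1: a1 a2 b13 b14 b15 a6 a7 a8
  row 2: b21 a2 a3 a4 b25 b26 a7 a8
  row 3: b31 a2 a3 b34 a5 a6 b37 b38
Rows 1 and 2 agree on L; apply L→JK and equate their JK entries.
Rows 1 and 2 agree on K; apply K→I and equate their I entries.
Rows 1 and 3 agree on K; apply K→I and equate their I entries.
No row becomes fully distinguished — the join is lossy.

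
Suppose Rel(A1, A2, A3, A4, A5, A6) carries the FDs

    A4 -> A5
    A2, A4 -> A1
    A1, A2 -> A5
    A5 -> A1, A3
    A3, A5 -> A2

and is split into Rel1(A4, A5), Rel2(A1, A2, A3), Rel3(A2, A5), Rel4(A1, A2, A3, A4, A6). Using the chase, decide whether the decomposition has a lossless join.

Yes

Chase test. Columns are A1, A2, A3, A4, A5, A6; row i has aⱼ where attribute j ∈ Reli, else bᵢⱼ.
Initial tableau (one row per fragment):
  row 1: b11 b12 b13 a4 a5 b16
  row 2: a1 a2 a3 b24 b25 b26
  row 3: b31 a2 b33 b34 a5 b36
  row 4: a1 a2 a3 a4 b45 a6
Rows 1 and 4 agree on A4; apply A4→A5 and equate their A5 entries.
Rows 2 and 4 agree on A1, A2; apply A1, A2→A5 and equate their A5 entries.
Rows 1 and 2 agree on A5; apply A5→A1, A3 and equate their A1, A3 entries.
Rows 1 and 3 agree on A5; apply A5→A1, A3 and equate their A1, A3 entries.
Rows 1 and 2 agree on A3, A5; apply A3, A5→A2 and equate their A2 entries.
Row 4 is now all distinguished symbols — the join is lossless.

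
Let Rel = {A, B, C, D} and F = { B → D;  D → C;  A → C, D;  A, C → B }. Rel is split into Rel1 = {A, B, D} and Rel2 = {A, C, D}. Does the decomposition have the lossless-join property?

Common attributes: Rel1 ∩ Rel2 = {A, D}.
Closure of {A, D}: D → C applies, adding C; A, C → B applies, adding B. So (A, D)⁺ = {A, B, C, D}.
This closure contains every attribute of Rel1, so Rel1 ∩ Rel2 → Rel1. The join is lossless.

Yes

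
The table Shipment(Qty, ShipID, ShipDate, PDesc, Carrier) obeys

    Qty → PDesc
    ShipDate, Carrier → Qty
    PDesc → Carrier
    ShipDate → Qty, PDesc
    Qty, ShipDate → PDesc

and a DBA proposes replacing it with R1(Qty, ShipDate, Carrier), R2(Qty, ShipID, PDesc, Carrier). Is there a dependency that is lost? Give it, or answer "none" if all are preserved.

Qty → PDesc lies within R2.
ShipDate, Carrier → Qty lies within R1.
PDesc → Carrier lies within R2.
ShipDate → Qty, PDesc: restricted closure across fragments reaches Qty, PDesc.
Qty, ShipDate → PDesc: restricted closure across fragments reaches PDesc.
Every dependency is enforceable on the fragments, so the decomposition is dependency-preserving.

none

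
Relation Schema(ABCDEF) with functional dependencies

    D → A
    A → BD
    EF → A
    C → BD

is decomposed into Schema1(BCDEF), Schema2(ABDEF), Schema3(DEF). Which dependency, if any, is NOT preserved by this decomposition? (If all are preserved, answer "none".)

D → A lies within Schema2.
A → BD lies within Schema2.
EF → A lies within Schema2.
C → BD lies within Schema1.
Every dependency is enforceable on the fragments, so the decomposition is dependency-preserving.

none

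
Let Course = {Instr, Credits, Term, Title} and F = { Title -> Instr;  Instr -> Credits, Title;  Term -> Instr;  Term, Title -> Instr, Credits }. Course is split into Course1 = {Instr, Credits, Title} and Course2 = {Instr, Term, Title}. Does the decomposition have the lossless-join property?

Common attributes: Course1 ∩ Course2 = {Instr, Title}.
Closure of {Instr, Title}: Instr → Credits, Title applies, adding Credits. So (Instr, Title)⁺ = {Instr, Credits, Title}.
This closure contains every attribute of Course1, so Course1 ∩ Course2 → Course1. The join is lossless.

Yes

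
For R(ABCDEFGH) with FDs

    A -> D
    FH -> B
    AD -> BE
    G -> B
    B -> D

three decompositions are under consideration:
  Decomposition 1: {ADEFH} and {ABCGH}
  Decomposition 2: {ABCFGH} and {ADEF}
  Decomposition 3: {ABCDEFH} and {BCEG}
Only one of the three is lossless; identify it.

Decomposition 1: common = {AH}, closure = {ABDEH} → lossy.
Decomposition 2: common = {AF}, closure = {ABDEF} → lossless.
Decomposition 3: common = {BCE}, closure = {BCDE} → lossy.

Decomposition 2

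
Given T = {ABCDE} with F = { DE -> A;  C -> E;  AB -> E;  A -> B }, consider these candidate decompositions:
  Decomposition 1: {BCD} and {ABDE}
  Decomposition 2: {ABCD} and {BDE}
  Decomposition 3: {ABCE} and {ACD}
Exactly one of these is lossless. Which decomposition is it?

Decomposition 1: common = {BD}, closure = {BD} → lossy.
Decomposition 2: common = {BD}, closure = {BD} → lossy.
Decomposition 3: common = {AC}, closure = {ABCE} → lossless.

Decomposition 3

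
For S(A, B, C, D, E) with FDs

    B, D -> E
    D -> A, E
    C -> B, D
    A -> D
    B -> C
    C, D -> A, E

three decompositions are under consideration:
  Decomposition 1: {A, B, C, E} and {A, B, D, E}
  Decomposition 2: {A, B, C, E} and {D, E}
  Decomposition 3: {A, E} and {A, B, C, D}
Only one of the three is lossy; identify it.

Decomposition 1: common = {A, B, E}, closure = {A, B, C, D, E} → lossless.
Decomposition 2: common = {E}, closure = {E} → lossy.
Decomposition 3: common = {A}, closure = {A, D, E} → lossless.

Decomposition 2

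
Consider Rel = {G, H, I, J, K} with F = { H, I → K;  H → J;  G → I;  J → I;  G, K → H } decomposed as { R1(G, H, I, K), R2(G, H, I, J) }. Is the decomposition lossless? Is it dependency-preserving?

Lossless test: (G, H, I)⁺ = {G, H, I, J, K}, which contains all of one fragment — lossless.
Dependency preservation: every FD's attributes lie within a single fragment, so each can be enforced locally — preserved.

lossless and dependency-preserving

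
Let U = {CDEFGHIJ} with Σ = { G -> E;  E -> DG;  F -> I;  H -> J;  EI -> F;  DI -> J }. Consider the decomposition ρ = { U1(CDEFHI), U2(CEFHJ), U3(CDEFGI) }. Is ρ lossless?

Yes

Chase test. Columns are CDEFGHIJ; row i has aⱼ where attribute j ∈ Ui, else bᵢⱼ.
Initial tableau (one row per fragment):
  row 1: a1 a2 a3 a4 b15 a6 a7 b18
  row 2: a1 b22 a3 a4 b25 a6 b27 a8
  row 3: a1 a2 a3 a4 a5 b36 a7 b38
Rows 1 and 2 agree on E; apply E→DG and equate their DG entries.
Rows 1 and 3 agree on E; apply E→DG and equate their DG entries.
Rows 1 and 2 agree on F; apply F→I and equate their I entries.
Rows 1 and 2 agree on H; apply H→J and equate their J entries.
Rows 1 and 3 agree on DI; apply DI→J and equate their J entries.
Row 1 is now all distinguished symbols — the join is lossless.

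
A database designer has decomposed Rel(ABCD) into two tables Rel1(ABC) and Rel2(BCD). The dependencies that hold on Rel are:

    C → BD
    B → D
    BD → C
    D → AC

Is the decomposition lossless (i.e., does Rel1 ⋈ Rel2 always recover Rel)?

Common attributes: Rel1 ∩ Rel2 = {BC}.
Closure of {BC}: C → BD applies, adding D; D → AC applies, adding A. So (BC)⁺ = {ABCD}.
This closure contains every attribute of Rel1, so Rel1 ∩ Rel2 → Rel1. The join is lossless.

Yes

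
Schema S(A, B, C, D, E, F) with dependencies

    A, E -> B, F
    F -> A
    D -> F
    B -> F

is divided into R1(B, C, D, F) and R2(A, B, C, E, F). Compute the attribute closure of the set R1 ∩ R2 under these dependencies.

R1 ∩ R2 = {B, C, F}.
F → A applies, adding A
Closure: {A, B, C, F}.

A, B, C, F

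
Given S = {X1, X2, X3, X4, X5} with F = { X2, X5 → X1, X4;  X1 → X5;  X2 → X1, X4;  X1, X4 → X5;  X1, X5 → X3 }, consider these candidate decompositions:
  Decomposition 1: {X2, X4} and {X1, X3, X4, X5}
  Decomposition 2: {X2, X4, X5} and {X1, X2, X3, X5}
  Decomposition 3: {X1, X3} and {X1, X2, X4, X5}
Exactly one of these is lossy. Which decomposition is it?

Decomposition 1

Decomposition 1: common = {X4}, closure = {X4} → lossy.
Decomposition 2: common = {X2, X5}, closure = {X1, X2, X3, X4, X5} → lossless.
Decomposition 3: common = {X1}, closure = {X1, X3, X5} → lossless.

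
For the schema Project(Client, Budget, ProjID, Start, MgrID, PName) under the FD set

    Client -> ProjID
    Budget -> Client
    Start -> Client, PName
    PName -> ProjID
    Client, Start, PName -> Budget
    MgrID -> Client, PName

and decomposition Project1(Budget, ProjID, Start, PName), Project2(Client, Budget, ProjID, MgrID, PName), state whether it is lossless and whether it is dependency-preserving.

lossy but dependency-preserving

Lossless test: (Budget, ProjID, PName)⁺ = {Client, Budget, ProjID, PName}, which is a superkey of neither fragment — lossy.
Dependency preservation: Start → Client, PName; Client, Start, PName → Budget are not contained in any single fragment, but the restricted closure of each left-hand side across the fragments still reaches the right-hand side; the remaining FDs each lie inside some fragment. All dependencies are preserved.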